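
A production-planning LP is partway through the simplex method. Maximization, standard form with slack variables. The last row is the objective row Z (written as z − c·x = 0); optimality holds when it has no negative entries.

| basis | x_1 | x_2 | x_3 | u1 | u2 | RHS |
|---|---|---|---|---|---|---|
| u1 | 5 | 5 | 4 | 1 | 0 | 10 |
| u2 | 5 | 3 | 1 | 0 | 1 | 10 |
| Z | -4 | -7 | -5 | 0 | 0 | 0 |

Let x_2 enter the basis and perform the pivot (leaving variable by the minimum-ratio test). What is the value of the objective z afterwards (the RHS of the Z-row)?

14

Ratio test on column x_2 — row 1: 10/5 = 2; row 2: 10/3 = 10/3. Minimum is 2 at row 1 (u1 leaves); pivot element 5.
Pivot on row 1; the Z-row RHS becomes 0 − (-7)·2 = 14.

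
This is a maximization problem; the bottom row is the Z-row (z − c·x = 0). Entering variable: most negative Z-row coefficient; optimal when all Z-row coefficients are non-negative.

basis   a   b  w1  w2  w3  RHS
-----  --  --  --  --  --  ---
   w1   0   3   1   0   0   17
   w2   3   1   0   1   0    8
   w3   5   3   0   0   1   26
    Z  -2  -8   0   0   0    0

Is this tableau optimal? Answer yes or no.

The Z-row has a negative entry -8 in column b, so it is not optimal.

no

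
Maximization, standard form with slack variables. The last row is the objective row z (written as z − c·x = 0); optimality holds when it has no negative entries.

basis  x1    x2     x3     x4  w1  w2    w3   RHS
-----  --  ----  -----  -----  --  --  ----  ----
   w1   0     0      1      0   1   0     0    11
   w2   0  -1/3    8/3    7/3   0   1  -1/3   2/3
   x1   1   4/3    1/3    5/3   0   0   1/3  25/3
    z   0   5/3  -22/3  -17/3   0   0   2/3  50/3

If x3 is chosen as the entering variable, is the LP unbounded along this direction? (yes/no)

no

Column x3 has positive entries in row(s) 1, 2, 3, so the ratio test bounds it — not unbounded.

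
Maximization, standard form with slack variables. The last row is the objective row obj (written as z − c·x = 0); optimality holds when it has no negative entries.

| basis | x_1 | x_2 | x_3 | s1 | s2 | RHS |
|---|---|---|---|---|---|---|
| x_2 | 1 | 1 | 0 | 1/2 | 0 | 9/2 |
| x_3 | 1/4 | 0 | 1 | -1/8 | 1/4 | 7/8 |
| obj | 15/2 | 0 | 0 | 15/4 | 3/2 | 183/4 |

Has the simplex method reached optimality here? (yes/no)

Every obj-row coefficient is ≥ 0, so the tableau is optimal.

yes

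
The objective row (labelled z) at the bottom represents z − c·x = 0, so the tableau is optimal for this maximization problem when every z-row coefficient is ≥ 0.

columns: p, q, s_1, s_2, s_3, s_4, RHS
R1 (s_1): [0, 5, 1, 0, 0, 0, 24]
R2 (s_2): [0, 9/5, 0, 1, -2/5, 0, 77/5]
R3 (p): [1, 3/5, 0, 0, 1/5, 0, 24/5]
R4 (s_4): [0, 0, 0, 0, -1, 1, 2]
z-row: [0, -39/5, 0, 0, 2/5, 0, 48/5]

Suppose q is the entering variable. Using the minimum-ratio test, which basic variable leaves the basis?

s_1

Column q entries and ratios — s_1: 24/5 = 24/5; s_2: (77/5)/(9/5) = 77/9; p: (24/5)/(3/5) = 8; s_4: 0 ≤ 0, skip.
Smallest ratio is 24/5 in the row of s_1, so s_1 leaves.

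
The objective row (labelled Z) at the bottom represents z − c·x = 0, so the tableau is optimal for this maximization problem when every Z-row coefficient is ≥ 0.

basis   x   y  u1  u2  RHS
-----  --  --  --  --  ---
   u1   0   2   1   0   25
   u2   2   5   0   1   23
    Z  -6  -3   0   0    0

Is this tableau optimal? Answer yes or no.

The Z-row has a negative entry -6 in column x, so it is not optimal.

no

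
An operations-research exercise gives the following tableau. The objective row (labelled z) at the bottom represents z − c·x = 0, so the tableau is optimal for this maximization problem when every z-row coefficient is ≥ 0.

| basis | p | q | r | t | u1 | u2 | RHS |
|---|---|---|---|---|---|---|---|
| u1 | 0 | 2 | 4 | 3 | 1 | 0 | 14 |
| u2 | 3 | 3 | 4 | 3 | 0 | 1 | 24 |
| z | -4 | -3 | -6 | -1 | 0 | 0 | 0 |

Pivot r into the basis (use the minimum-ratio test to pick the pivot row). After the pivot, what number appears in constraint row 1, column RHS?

7/2

Ratio test on column r — row 1: 14/4 = 7/2; row 2: 24/4 = 6. Minimum is 7/2 at row 1 (u1 leaves); pivot element 4.
Divide row 1 by 4; eliminate column r from the other rows.
In the new row 1, the RHS entry is the old entry divided by the pivot: 14/4 = 7/2.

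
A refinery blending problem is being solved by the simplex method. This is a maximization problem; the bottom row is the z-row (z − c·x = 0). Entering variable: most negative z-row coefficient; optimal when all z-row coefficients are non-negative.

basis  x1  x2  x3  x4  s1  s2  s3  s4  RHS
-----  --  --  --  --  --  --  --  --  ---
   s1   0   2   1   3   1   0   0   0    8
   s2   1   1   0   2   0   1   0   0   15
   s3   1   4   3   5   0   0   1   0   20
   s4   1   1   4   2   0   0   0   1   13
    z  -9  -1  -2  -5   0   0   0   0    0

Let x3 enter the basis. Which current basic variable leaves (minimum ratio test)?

s4

Column x3 entries and ratios — s1: 8/1 = 8; s2: 0 ≤ 0, skip; s3: 20/3 = 20/3; s4: 13/4 = 13/4.
Smallest ratio is 13/4 in the row of s4, so s4 leaves.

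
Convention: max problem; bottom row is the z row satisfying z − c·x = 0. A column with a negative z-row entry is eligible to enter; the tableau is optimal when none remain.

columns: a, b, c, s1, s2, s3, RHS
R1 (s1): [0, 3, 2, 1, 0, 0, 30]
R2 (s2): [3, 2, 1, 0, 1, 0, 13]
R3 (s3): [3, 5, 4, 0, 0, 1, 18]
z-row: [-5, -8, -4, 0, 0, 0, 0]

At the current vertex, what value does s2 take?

s2 is basic (row 2); its value is the RHS of that row, 13.

13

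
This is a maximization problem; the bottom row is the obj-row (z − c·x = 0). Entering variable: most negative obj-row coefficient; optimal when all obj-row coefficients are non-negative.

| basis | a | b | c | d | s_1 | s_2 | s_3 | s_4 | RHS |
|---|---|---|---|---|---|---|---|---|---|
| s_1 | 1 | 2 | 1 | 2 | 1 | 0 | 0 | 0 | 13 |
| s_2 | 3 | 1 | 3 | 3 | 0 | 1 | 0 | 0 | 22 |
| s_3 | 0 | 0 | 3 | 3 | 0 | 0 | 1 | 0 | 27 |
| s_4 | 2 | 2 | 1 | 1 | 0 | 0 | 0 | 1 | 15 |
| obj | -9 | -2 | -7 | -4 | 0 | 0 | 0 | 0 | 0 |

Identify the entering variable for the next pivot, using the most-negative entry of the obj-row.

Negative obj-row entries: a: -9, b: -2, c: -7, d: -4.
The most negative is -9 in column a, so a enters.

a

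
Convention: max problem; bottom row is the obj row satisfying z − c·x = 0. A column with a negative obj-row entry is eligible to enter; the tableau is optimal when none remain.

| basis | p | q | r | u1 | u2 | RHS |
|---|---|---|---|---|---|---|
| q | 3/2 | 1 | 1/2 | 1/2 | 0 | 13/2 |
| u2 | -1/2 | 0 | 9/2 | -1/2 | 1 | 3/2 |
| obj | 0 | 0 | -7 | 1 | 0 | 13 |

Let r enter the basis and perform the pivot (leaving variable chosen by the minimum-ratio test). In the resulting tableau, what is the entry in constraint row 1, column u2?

-1/9

Ratio test on column r — row 1: (13/2)/(1/2) = 13; row 2: (3/2)/(9/2) = 1/3. Minimum is 1/3 at row 2 (u2 leaves); pivot element 9/2.
Divide row 2 by 9/2; eliminate column r from the other rows.
Row 1 update in column u2: 0 − (1/2)·(2/9) = -1/9.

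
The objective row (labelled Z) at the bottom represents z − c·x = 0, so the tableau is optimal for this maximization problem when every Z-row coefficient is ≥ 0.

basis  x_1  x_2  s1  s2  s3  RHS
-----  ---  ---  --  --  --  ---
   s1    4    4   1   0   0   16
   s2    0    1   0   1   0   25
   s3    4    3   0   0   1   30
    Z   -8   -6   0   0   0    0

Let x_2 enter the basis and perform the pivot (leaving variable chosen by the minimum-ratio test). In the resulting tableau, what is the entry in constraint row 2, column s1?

-1/4

Ratio test on column x_2 — row 1: 16/4 = 4; row 2: 25/1 = 25; row 3: 30/3 = 10. Minimum is 4 at row 1 (s1 leaves); pivot element 4.
Divide row 1 by 4; eliminate column x_2 from the other rows.
Row 2 update in column s1: 0 − 1·(1/4) = -1/4.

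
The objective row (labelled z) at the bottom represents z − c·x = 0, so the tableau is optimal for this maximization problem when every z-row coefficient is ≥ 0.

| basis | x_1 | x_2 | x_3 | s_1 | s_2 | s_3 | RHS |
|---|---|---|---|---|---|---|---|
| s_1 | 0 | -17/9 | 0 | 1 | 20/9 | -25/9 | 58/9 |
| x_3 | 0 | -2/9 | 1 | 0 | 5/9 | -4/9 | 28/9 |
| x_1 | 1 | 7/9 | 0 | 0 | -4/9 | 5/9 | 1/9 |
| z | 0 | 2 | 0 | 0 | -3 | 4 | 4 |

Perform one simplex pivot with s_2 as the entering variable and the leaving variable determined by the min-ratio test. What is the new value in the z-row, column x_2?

Ratio test on column s_2 — row 1: (58/9)/(20/9) = 29/10; row 2: (28/9)/(5/9) = 28/5; row 3: entry -4/9 ≤ 0. Minimum is 29/10 at row 1 (s_1 leaves); pivot element 20/9.
Divide row 1 by 20/9; eliminate column s_2 from the other rows.
z-row update in column x_2: 2 − (-3)·(-17/20) = -11/20.

-11/20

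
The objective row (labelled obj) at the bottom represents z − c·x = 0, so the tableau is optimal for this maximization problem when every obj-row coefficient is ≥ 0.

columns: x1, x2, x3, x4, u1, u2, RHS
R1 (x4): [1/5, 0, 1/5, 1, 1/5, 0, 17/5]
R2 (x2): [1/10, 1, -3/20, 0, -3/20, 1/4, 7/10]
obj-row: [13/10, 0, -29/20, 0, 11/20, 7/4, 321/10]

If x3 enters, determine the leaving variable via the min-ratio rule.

x4

Column x3 entries and ratios — x4: (17/5)/(1/5) = 17; x2: -3/20 ≤ 0, skip.
Smallest ratio is 17 in the row of x4, so x4 leaves.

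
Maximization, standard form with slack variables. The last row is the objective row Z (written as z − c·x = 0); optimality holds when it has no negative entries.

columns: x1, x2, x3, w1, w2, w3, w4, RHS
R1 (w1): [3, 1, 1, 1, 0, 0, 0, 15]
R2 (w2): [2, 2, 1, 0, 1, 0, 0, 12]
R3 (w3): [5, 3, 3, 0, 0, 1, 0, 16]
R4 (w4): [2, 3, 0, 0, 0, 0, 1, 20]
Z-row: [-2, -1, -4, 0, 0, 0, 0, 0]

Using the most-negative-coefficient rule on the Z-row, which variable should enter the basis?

x3

Negative Z-row entries: x1: -2, x2: -1, x3: -4.
The most negative is -4 in column x3, so x3 enters.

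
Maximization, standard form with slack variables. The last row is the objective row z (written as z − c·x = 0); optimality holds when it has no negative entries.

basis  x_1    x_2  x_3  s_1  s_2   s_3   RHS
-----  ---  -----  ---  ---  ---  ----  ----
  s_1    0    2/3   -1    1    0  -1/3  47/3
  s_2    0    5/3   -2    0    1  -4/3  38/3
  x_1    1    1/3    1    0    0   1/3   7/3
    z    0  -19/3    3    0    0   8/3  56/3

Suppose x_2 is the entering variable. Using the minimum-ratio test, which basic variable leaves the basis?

x_1

Column x_2 entries and ratios — s_1: (47/3)/(2/3) = 47/2; s_2: (38/3)/(5/3) = 38/5; x_1: (7/3)/(1/3) = 7.
Smallest ratio is 7 in the row of x_1, so x_1 leaves.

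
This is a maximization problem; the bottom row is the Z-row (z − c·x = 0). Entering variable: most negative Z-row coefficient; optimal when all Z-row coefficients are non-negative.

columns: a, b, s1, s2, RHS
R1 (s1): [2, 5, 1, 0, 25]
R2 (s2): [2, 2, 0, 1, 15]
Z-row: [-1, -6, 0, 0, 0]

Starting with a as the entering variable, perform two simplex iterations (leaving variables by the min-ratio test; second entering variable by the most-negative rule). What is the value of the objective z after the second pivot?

Ratio test on column a — row 1: 25/2 = 25/2; row 2: 15/2 = 15/2. Minimum is 15/2 at row 2 (s2 leaves); pivot element 2.
Pivot on row 2; the Z-row RHS becomes 0 − (-1)·(15/2) = 15/2.
Next entering variable (most negative Z-row entry -5): b.
Ratio test on column b — row 1: 10/3 = 10/3; row 2: (15/2)/1 = 15/2. Minimum is 10/3 at row 1 (s1 leaves); pivot element 3.
After the second pivot the Z-row RHS is 15/2 − (-5)·(10/3) = 145/6.

145/6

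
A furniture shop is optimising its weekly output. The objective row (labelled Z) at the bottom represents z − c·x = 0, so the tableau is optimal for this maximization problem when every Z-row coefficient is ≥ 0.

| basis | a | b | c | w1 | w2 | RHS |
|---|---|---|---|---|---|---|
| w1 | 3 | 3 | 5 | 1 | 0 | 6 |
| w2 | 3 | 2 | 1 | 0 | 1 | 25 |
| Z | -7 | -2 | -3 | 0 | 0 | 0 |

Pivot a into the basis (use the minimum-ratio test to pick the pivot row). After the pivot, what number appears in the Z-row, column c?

Ratio test on column a — row 1: 6/3 = 2; row 2: 25/3 = 25/3. Minimum is 2 at row 1 (w1 leaves); pivot element 3.
Divide row 1 by 3; eliminate column a from the other rows.
Z-row update in column c: -3 − (-7)·(5/3) = 26/3.

26/3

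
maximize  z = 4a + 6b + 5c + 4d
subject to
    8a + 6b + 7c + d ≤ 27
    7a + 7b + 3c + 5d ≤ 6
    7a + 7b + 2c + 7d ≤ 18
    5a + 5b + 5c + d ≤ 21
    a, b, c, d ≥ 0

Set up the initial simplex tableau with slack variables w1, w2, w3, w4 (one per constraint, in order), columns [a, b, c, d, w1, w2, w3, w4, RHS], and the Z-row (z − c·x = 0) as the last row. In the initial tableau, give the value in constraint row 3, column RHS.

The RHS of constraint 3 is b_3 = 18.

18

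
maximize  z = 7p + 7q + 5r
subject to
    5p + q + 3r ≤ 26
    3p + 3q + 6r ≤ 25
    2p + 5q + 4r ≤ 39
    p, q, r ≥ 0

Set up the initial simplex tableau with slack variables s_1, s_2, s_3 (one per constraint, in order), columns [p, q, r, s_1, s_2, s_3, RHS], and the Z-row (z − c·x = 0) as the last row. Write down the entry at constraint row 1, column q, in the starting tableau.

1

Constraint 1 has coefficient 1 on q.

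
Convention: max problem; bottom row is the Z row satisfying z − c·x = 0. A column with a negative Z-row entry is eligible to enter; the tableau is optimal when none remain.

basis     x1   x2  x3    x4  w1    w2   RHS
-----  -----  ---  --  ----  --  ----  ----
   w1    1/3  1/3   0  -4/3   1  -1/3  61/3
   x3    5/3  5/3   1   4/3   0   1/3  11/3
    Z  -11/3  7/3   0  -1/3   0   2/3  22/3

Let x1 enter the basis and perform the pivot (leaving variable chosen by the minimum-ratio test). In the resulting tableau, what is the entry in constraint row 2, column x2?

1

Ratio test on column x1 — row 1: (61/3)/(1/3) = 61; row 2: (11/3)/(5/3) = 11/5. Minimum is 11/5 at row 2 (x3 leaves); pivot element 5/3.
Divide row 2 by 5/3; eliminate column x1 from the other rows.
In the new row 2, the x2 entry is the old entry divided by the pivot: (5/3)/(5/3) = 1.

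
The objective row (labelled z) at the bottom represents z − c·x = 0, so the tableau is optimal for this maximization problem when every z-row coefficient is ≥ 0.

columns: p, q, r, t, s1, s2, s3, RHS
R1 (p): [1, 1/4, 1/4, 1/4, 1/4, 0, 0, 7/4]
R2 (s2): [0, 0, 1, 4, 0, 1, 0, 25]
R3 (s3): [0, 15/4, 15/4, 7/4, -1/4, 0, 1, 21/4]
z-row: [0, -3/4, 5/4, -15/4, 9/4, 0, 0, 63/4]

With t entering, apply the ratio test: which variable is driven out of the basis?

Column t entries and ratios — p: (7/4)/(1/4) = 7; s2: 25/4 = 25/4; s3: (21/4)/(7/4) = 3.
Smallest ratio is 3 in the row of s3, so s3 leaves.

s3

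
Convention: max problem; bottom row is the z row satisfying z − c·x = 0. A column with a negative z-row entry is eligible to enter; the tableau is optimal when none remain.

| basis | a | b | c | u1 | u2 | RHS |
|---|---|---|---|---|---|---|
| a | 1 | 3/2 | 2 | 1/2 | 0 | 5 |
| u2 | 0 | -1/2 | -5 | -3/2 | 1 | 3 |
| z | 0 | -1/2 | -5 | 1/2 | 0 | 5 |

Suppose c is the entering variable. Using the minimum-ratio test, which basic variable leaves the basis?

Column c entries and ratios — a: 5/2 = 5/2; u2: -5 ≤ 0, skip.
Smallest ratio is 5/2 in the row of a, so a leaves.

a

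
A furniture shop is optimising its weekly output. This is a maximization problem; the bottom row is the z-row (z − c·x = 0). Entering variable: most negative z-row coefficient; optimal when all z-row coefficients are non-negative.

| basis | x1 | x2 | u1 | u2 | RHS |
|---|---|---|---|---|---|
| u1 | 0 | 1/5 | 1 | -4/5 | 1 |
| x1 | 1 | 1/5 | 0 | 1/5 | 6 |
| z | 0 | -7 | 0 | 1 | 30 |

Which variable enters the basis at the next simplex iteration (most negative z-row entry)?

x2

Negative z-row entries: x2: -7.
The most negative is -7 in column x2, so x2 enters.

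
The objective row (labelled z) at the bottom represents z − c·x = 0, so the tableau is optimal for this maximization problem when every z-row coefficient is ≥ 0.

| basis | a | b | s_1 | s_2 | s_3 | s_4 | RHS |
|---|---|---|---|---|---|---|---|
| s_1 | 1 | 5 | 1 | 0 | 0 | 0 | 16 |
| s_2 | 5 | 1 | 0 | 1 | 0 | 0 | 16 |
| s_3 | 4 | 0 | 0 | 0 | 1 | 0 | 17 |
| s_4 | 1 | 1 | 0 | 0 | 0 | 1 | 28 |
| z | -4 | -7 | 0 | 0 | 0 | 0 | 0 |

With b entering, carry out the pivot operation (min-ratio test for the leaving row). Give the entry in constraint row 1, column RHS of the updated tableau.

16/5

Ratio test on column b — row 1: 16/5 = 16/5; row 2: 16/1 = 16; row 3: entry 0 ≤ 0; row 4: 28/1 = 28. Minimum is 16/5 at row 1 (s_1 leaves); pivot element 5.
Divide row 1 by 5; eliminate column b from the other rows.
In the new row 1, the RHS entry is the old entry divided by the pivot: 16/5 = 16/5.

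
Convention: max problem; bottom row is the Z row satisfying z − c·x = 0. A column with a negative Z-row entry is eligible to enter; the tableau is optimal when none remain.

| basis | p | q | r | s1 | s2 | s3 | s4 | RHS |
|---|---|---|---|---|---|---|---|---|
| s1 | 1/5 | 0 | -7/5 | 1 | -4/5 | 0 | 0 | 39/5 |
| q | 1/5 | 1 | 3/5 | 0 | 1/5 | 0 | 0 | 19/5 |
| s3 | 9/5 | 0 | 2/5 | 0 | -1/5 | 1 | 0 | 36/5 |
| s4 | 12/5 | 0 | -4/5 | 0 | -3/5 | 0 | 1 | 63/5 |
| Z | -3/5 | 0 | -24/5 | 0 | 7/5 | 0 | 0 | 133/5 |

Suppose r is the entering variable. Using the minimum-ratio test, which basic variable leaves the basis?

q

Column r entries and ratios — s1: -7/5 ≤ 0, skip; q: (19/5)/(3/5) = 19/3; s3: (36/5)/(2/5) = 18; s4: -4/5 ≤ 0, skip.
Smallest ratio is 19/3 in the row of q, so q leaves.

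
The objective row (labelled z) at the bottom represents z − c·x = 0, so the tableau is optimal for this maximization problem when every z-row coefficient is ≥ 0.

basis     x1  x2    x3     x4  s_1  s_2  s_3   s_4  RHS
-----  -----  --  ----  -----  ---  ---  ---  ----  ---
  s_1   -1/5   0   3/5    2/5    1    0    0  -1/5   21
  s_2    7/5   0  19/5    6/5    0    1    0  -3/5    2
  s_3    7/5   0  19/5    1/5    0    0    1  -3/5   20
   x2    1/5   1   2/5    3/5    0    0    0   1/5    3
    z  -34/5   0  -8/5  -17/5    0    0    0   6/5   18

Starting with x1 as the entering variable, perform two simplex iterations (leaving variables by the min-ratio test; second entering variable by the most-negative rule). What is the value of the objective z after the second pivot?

44

Ratio test on column x1 — row 1: entry -1/5 ≤ 0; row 2: 2/(7/5) = 10/7; row 3: 20/(7/5) = 100/7; row 4: 3/(1/5) = 15. Minimum is 10/7 at row 2 (s_2 leaves); pivot element 7/5.
Pivot on row 2; the z-row RHS becomes 18 − (-34/5)·(10/7) = 194/7.
Next entering variable (most negative z-row entry -12/7): s_4.
Ratio test on column s_4 — row 1: entry -2/7 ≤ 0; row 2: entry -3/7 ≤ 0; row 3: entry 0 ≤ 0; row 4: (19/7)/(2/7) = 19/2. Minimum is 19/2 at row 4 (x2 leaves); pivot element 2/7.
After the second pivot the z-row RHS is 194/7 − (-12/7)·(19/2) = 44.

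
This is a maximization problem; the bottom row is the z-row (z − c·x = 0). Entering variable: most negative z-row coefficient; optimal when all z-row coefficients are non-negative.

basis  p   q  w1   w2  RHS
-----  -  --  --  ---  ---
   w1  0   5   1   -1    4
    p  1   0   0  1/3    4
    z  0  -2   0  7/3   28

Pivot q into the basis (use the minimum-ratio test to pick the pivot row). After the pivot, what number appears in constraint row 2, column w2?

1/3

Ratio test on column q — row 1: 4/5 = 4/5; row 2: entry 0 ≤ 0. Minimum is 4/5 at row 1 (w1 leaves); pivot element 5.
Divide row 1 by 5; eliminate column q from the other rows.
Row 2 update in column w2: 1/3 − 0·(-1/5) = 1/3.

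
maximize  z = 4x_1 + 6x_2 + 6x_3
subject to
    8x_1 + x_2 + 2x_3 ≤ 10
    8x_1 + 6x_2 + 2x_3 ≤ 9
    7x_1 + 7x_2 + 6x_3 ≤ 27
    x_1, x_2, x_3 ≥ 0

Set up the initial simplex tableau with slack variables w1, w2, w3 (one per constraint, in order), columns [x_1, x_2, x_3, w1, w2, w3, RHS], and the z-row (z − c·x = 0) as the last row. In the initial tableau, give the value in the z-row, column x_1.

The z-row carries the negated objective coefficients: the x_1 entry is -4.

-4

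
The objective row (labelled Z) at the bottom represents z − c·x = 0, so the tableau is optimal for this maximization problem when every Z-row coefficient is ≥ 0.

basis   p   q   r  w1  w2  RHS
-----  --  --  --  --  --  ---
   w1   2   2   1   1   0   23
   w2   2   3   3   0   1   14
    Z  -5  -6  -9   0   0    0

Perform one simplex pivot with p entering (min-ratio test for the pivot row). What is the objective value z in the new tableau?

35

Ratio test on column p — row 1: 23/2 = 23/2; row 2: 14/2 = 7. Minimum is 7 at row 2 (w2 leaves); pivot element 2.
Pivot on row 2; the Z-row RHS becomes 0 − (-5)·7 = 35.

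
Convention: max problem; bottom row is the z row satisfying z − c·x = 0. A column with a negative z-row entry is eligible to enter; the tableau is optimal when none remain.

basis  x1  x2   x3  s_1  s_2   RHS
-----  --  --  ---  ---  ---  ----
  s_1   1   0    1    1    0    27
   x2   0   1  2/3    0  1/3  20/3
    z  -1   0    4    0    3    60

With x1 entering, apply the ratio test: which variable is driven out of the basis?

Column x1 entries and ratios — s_1: 27/1 = 27; x2: 0 ≤ 0, skip.
Smallest ratio is 27 in the row of s_1, so s_1 leaves.

s_1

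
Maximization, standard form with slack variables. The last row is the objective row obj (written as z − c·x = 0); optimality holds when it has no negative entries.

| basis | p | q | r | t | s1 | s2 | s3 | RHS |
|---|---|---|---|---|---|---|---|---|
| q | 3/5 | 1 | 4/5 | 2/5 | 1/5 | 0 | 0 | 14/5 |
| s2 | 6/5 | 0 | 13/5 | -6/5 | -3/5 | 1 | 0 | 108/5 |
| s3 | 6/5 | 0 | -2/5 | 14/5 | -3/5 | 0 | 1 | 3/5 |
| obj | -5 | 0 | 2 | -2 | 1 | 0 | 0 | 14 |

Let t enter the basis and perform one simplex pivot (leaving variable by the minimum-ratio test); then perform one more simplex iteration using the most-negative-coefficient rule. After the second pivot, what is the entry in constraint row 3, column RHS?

Ratio test on column t — row 1: (14/5)/(2/5) = 7; row 2: entry -6/5 ≤ 0; row 3: (3/5)/(14/5) = 3/14. Minimum is 3/14 at row 3 (s3 leaves); pivot element 14/5.
Divide row 3 by 14/5; eliminate column t from the other rows.
Second iteration: most negative obj-row entry is -29/7 in column p, so p enters.
Ratio test on column p — row 1: (19/7)/(3/7) = 19/3; row 2: (153/7)/(12/7) = 51/4; row 3: (3/14)/(3/7) = 1/2. Minimum is 1/2 at row 3 (t leaves); pivot element 3/7.
Divide row 3 by 3/7; eliminate column p from the other rows.
After both pivots, the entry at constraint row 3, column RHS is 1/2.

1/2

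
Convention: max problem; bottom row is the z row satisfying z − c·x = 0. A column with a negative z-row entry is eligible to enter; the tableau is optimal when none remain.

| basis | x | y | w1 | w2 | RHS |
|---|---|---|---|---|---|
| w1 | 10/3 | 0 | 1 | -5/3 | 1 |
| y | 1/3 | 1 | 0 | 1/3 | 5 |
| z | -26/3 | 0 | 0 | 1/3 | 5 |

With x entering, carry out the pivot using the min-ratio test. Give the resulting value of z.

38/5

Ratio test on column x — row 1: 1/(10/3) = 3/10; row 2: 5/(1/3) = 15. Minimum is 3/10 at row 1 (w1 leaves); pivot element 10/3.
Pivot on row 1; the z-row RHS becomes 5 − (-26/3)·(3/10) = 38/5.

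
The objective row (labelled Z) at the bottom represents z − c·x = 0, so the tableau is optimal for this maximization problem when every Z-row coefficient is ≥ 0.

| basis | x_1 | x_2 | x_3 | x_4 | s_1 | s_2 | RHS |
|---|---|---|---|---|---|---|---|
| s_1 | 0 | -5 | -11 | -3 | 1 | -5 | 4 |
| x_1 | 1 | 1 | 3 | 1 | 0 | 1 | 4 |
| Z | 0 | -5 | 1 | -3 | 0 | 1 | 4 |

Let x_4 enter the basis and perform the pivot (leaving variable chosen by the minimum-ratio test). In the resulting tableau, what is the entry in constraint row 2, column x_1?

1

Ratio test on column x_4 — row 1: entry -3 ≤ 0; row 2: 4/1 = 4. Minimum is 4 at row 2 (x_1 leaves); pivot element 1.
Divide row 2 by 1; eliminate column x_4 from the other rows.
In the new row 2, the x_1 entry is the old entry divided by the pivot: 1/1 = 1.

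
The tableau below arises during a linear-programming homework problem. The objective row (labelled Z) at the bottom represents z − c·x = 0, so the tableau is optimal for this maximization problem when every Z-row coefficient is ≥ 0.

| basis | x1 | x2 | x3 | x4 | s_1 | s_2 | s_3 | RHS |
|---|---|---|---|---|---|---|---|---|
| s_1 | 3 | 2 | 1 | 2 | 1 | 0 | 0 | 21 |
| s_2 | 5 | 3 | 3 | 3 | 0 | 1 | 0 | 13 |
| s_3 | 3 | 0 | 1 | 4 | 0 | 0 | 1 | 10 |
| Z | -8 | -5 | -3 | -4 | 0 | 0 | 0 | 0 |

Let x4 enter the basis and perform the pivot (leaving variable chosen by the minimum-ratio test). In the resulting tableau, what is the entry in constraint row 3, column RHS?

Ratio test on column x4 — row 1: 21/2 = 21/2; row 2: 13/3 = 13/3; row 3: 10/4 = 5/2. Minimum is 5/2 at row 3 (s_3 leaves); pivot element 4.
Divide row 3 by 4; eliminate column x4 from the other rows.
In the new row 3, the RHS entry is the old entry divided by the pivot: 10/4 = 5/2.

5/2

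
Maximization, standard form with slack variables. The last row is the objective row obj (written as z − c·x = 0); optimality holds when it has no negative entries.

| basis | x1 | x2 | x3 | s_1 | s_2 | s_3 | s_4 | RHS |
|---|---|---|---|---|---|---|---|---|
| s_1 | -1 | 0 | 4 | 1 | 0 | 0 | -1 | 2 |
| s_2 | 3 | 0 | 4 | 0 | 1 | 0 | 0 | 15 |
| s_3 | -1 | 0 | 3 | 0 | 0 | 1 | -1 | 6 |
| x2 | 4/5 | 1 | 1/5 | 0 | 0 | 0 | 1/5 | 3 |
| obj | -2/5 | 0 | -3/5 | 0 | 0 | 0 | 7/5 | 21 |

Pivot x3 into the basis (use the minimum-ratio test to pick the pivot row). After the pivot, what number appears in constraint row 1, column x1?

-1/4

Ratio test on column x3 — row 1: 2/4 = 1/2; row 2: 15/4 = 15/4; row 3: 6/3 = 2; row 4: 3/(1/5) = 15. Minimum is 1/2 at row 1 (s_1 leaves); pivot element 4.
Divide row 1 by 4; eliminate column x3 from the other rows.
In the new row 1, the x1 entry is the old entry divided by the pivot: (-1)/4 = -1/4.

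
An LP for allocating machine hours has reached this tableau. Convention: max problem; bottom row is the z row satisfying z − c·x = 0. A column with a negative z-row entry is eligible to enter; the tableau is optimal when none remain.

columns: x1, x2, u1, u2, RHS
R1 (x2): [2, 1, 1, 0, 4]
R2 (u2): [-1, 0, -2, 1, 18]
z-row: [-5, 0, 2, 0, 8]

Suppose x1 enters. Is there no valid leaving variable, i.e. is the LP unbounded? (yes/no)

no

Column x1 has positive entries in row(s) 1, so the ratio test bounds it — not unbounded.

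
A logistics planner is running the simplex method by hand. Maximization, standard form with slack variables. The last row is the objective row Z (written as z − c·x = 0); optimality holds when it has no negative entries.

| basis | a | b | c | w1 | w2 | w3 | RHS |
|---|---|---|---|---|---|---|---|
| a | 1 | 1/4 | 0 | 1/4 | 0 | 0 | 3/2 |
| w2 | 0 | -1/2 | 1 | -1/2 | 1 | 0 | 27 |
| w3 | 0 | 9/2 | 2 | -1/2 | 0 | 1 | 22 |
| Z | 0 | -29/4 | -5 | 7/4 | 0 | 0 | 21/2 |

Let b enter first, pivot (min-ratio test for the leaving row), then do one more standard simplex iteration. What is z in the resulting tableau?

Ratio test on column b — row 1: (3/2)/(1/4) = 6; row 2: entry -1/2 ≤ 0; row 3: 22/(9/2) = 44/9. Minimum is 44/9 at row 3 (w3 leaves); pivot element 9/2.
Pivot on row 3; the Z-row RHS becomes 21/2 − (-29/4)·(44/9) = 827/18.
Next entering variable (most negative Z-row entry -16/9): c.
Ratio test on column c — row 1: entry -1/9 ≤ 0; row 2: (265/9)/(11/9) = 265/11; row 3: (44/9)/(4/9) = 11. Minimum is 11 at row 3 (b leaves); pivot element 4/9.
After the second pivot the Z-row RHS is 827/18 − (-16/9)·11 = 131/2.

131/2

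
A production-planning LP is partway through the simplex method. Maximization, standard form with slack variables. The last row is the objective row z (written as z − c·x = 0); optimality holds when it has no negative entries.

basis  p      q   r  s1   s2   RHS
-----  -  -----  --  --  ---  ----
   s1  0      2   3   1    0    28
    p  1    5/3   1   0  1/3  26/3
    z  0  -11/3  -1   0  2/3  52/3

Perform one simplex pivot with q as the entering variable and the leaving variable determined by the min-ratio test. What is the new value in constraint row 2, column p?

Ratio test on column q — row 1: 28/2 = 14; row 2: (26/3)/(5/3) = 26/5. Minimum is 26/5 at row 2 (p leaves); pivot element 5/3.
Divide row 2 by 5/3; eliminate column q from the other rows.
In the new row 2, the p entry is the old entry divided by the pivot: 1/(5/3) = 3/5.

3/5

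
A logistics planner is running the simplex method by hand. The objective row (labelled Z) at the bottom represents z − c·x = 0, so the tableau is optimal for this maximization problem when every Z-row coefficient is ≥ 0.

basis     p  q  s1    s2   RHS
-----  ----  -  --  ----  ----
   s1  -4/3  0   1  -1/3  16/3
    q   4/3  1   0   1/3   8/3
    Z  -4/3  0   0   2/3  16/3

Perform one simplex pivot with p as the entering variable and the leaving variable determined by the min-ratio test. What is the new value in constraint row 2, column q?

3/4

Ratio test on column p — row 1: entry -4/3 ≤ 0; row 2: (8/3)/(4/3) = 2. Minimum is 2 at row 2 (q leaves); pivot element 4/3.
Divide row 2 by 4/3; eliminate column p from the other rows.
In the new row 2, the q entry is the old entry divided by the pivot: 1/(4/3) = 3/4.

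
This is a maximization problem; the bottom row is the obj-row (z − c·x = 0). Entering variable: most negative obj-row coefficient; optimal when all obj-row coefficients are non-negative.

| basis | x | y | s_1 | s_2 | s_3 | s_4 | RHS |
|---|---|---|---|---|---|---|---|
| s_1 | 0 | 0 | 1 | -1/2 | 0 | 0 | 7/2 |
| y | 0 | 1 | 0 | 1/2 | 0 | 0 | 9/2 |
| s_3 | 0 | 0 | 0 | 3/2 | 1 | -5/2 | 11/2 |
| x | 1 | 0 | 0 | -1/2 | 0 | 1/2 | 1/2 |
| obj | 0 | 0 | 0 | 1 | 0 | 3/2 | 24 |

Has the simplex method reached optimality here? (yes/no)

yes

Every obj-row coefficient is ≥ 0, so the tableau is optimal.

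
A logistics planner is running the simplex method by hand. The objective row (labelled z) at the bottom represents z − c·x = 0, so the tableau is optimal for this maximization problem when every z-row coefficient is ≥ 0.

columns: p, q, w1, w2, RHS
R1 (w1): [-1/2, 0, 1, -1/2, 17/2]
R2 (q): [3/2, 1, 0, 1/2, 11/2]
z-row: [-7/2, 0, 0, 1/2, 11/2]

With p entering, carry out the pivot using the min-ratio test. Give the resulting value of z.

55/3

Ratio test on column p — row 1: entry -1/2 ≤ 0; row 2: (11/2)/(3/2) = 11/3. Minimum is 11/3 at row 2 (q leaves); pivot element 3/2.
Pivot on row 2; the z-row RHS becomes 11/2 − (-7/2)·(11/3) = 55/3.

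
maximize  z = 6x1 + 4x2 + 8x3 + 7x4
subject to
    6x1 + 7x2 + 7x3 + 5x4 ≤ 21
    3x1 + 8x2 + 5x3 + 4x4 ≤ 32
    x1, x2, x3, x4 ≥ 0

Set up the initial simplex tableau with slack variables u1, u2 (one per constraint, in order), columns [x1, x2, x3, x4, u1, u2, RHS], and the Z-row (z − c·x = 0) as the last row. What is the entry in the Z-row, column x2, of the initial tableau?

The Z-row carries the negated objective coefficients: the x2 entry is -4.

-4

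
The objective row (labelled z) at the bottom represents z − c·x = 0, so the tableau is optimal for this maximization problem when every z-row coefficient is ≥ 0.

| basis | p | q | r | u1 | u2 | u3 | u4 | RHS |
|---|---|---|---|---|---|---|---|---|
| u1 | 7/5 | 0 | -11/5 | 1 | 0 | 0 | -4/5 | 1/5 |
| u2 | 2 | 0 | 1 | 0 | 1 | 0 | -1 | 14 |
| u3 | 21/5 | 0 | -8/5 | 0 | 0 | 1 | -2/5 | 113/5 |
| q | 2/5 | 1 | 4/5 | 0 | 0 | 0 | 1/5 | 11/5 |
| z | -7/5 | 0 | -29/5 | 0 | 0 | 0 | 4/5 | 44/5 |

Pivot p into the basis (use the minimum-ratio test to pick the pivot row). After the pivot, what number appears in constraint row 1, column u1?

5/7

Ratio test on column p — row 1: (1/5)/(7/5) = 1/7; row 2: 14/2 = 7; row 3: (113/5)/(21/5) = 113/21; row 4: (11/5)/(2/5) = 11/2. Minimum is 1/7 at row 1 (u1 leaves); pivot element 7/5.
Divide row 1 by 7/5; eliminate column p from the other rows.
In the new row 1, the u1 entry is the old entry divided by the pivot: 1/(7/5) = 5/7.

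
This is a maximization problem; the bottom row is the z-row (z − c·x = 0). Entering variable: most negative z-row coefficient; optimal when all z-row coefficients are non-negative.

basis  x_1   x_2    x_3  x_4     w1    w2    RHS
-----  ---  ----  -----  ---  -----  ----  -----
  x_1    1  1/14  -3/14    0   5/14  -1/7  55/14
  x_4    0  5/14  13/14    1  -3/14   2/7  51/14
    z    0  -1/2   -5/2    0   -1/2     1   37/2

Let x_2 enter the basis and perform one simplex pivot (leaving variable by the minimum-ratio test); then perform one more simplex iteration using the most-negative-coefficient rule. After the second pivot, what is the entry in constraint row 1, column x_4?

Ratio test on column x_2 — row 1: (55/14)/(1/14) = 55; row 2: (51/14)/(5/14) = 51/5. Minimum is 51/5 at row 2 (x_4 leaves); pivot element 5/14.
Divide row 2 by 5/14; eliminate column x_2 from the other rows.
Second iteration: most negative z-row entry is -6/5 in column x_3, so x_3 enters.
Ratio test on column x_3 — row 1: entry -2/5 ≤ 0; row 2: (51/5)/(13/5) = 51/13. Minimum is 51/13 at row 2 (x_2 leaves); pivot element 13/5.
Divide row 2 by 13/5; eliminate column x_3 from the other rows.
After both pivots, the entry at constraint row 1, column x_4 is 3/13.

3/13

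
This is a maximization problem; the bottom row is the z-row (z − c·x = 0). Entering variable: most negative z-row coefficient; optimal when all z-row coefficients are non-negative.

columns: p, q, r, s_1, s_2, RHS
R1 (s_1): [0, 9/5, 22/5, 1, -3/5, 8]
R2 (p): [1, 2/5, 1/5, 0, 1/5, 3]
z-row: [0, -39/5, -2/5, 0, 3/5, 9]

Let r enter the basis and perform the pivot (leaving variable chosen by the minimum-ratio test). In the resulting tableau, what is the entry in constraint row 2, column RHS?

Ratio test on column r — row 1: 8/(22/5) = 20/11; row 2: 3/(1/5) = 15. Minimum is 20/11 at row 1 (s_1 leaves); pivot element 22/5.
Divide row 1 by 22/5; eliminate column r from the other rows.
Row 2 update in column RHS: 3 − (1/5)·(20/11) = 29/11.

29/11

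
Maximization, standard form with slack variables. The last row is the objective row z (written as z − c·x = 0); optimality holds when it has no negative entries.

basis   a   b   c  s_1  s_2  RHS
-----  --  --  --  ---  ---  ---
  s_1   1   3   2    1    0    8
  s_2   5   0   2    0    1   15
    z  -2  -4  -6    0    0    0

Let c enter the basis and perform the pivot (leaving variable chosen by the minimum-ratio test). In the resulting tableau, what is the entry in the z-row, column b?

5

Ratio test on column c — row 1: 8/2 = 4; row 2: 15/2 = 15/2. Minimum is 4 at row 1 (s_1 leaves); pivot element 2.
Divide row 1 by 2; eliminate column c from the other rows.
z-row update in column b: -4 − (-6)·(3/2) = 5.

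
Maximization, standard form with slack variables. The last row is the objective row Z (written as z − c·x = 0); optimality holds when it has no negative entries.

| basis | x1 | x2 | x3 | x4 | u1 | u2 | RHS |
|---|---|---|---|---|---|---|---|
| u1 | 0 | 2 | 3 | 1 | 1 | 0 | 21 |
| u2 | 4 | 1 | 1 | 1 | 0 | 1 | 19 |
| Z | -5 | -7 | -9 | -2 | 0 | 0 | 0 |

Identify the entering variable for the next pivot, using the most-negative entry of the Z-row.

x3

Negative Z-row entries: x1: -5, x2: -7, x3: -9, x4: -2.
The most negative is -9 in column x3, so x3 enters.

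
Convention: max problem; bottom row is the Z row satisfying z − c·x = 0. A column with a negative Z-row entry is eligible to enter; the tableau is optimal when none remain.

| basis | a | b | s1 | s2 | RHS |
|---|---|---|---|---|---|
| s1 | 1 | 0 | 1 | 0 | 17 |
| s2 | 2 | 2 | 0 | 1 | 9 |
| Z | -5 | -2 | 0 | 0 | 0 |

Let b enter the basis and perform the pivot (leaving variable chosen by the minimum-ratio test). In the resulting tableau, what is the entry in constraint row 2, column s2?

Ratio test on column b — row 1: entry 0 ≤ 0; row 2: 9/2 = 9/2. Minimum is 9/2 at row 2 (s2 leaves); pivot element 2.
Divide row 2 by 2; eliminate column b from the other rows.
In the new row 2, the s2 entry is the old entry divided by the pivot: 1/2 = 1/2.

1/2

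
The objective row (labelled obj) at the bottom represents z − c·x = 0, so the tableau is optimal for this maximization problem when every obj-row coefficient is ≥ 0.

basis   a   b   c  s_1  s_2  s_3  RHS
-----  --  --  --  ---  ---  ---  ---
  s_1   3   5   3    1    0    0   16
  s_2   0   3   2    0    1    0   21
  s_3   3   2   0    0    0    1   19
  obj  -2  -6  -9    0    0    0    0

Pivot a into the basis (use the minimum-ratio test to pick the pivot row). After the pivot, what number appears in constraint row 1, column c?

1

Ratio test on column a — row 1: 16/3 = 16/3; row 2: entry 0 ≤ 0; row 3: 19/3 = 19/3. Minimum is 16/3 at row 1 (s_1 leaves); pivot element 3.
Divide row 1 by 3; eliminate column a from the other rows.
In the new row 1, the c entry is the old entry divided by the pivot: 3/3 = 1.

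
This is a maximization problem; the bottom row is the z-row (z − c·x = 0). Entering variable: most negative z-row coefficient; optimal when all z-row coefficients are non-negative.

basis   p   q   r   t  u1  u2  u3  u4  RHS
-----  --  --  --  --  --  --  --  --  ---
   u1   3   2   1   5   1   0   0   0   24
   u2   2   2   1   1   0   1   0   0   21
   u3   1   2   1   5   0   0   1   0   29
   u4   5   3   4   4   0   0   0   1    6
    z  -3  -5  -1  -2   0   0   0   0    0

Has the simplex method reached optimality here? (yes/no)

no

The z-row has a negative entry -5 in column q, so it is not optimal.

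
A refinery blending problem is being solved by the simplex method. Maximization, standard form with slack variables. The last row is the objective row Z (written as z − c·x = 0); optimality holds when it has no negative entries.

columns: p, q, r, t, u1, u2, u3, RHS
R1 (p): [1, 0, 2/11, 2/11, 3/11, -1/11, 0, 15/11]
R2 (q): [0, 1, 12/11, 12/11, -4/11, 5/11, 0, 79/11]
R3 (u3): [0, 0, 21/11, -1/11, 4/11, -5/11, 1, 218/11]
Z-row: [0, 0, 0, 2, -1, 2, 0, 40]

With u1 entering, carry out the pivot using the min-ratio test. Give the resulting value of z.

Ratio test on column u1 — row 1: (15/11)/(3/11) = 5; row 2: entry -4/11 ≤ 0; row 3: (218/11)/(4/11) = 109/2. Minimum is 5 at row 1 (p leaves); pivot element 3/11.
Pivot on row 1; the Z-row RHS becomes 40 − (-1)·5 = 45.

45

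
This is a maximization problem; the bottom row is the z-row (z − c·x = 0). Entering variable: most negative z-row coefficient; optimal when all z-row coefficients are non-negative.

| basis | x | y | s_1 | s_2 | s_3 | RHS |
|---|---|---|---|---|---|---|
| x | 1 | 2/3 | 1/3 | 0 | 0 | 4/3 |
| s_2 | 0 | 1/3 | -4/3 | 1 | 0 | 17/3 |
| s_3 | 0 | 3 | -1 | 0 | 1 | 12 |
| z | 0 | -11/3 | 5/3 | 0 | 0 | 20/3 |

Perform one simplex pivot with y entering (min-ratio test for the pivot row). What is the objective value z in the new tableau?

Ratio test on column y — row 1: (4/3)/(2/3) = 2; row 2: (17/3)/(1/3) = 17; row 3: 12/3 = 4. Minimum is 2 at row 1 (x leaves); pivot element 2/3.
Pivot on row 1; the z-row RHS becomes 20/3 − (-11/3)·2 = 14.

14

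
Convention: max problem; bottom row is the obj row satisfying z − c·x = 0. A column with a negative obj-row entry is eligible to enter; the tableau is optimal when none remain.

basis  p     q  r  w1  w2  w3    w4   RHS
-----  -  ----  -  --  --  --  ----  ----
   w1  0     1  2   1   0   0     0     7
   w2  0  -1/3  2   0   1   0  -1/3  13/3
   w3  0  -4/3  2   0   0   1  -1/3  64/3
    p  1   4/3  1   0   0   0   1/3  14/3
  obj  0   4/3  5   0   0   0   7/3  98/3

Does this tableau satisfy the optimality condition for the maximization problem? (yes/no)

Every obj-row coefficient is ≥ 0, so the tableau is optimal.

yes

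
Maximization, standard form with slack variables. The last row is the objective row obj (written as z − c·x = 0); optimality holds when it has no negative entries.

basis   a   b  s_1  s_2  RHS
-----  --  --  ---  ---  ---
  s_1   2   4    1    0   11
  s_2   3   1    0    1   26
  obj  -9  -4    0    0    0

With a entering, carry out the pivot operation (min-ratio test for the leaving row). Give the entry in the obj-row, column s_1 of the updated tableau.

Ratio test on column a — row 1: 11/2 = 11/2; row 2: 26/3 = 26/3. Minimum is 11/2 at row 1 (s_1 leaves); pivot element 2.
Divide row 1 by 2; eliminate column a from the other rows.
obj-row update in column s_1: 0 − (-9)·(1/2) = 9/2.

9/2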